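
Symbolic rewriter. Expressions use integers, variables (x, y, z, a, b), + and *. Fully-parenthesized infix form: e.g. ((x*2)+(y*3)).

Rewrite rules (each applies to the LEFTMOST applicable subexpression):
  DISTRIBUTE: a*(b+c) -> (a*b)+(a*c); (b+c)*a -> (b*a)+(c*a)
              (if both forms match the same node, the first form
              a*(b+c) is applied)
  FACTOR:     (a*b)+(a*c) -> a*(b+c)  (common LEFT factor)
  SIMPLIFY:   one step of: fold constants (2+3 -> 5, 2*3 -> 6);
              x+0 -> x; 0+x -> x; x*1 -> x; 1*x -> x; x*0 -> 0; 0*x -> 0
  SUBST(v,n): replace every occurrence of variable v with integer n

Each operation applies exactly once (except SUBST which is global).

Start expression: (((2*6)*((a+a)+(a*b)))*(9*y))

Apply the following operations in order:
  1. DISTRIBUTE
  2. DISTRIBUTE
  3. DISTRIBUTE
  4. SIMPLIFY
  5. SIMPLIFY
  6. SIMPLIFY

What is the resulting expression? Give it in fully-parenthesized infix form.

Answer: ((((12*a)+(12*a))*(9*y))+((12*(a*b))*(9*y)))

Derivation:
Start: (((2*6)*((a+a)+(a*b)))*(9*y))
Apply DISTRIBUTE at L (target: ((2*6)*((a+a)+(a*b)))): (((2*6)*((a+a)+(a*b)))*(9*y)) -> ((((2*6)*(a+a))+((2*6)*(a*b)))*(9*y))
Apply DISTRIBUTE at root (target: ((((2*6)*(a+a))+((2*6)*(a*b)))*(9*y))): ((((2*6)*(a+a))+((2*6)*(a*b)))*(9*y)) -> ((((2*6)*(a+a))*(9*y))+(((2*6)*(a*b))*(9*y)))
Apply DISTRIBUTE at LL (target: ((2*6)*(a+a))): ((((2*6)*(a+a))*(9*y))+(((2*6)*(a*b))*(9*y))) -> (((((2*6)*a)+((2*6)*a))*(9*y))+(((2*6)*(a*b))*(9*y)))
Apply SIMPLIFY at LLLL (target: (2*6)): (((((2*6)*a)+((2*6)*a))*(9*y))+(((2*6)*(a*b))*(9*y))) -> ((((12*a)+((2*6)*a))*(9*y))+(((2*6)*(a*b))*(9*y)))
Apply SIMPLIFY at LLRL (target: (2*6)): ((((12*a)+((2*6)*a))*(9*y))+(((2*6)*(a*b))*(9*y))) -> ((((12*a)+(12*a))*(9*y))+(((2*6)*(a*b))*(9*y)))
Apply SIMPLIFY at RLL (target: (2*6)): ((((12*a)+(12*a))*(9*y))+(((2*6)*(a*b))*(9*y))) -> ((((12*a)+(12*a))*(9*y))+((12*(a*b))*(9*y)))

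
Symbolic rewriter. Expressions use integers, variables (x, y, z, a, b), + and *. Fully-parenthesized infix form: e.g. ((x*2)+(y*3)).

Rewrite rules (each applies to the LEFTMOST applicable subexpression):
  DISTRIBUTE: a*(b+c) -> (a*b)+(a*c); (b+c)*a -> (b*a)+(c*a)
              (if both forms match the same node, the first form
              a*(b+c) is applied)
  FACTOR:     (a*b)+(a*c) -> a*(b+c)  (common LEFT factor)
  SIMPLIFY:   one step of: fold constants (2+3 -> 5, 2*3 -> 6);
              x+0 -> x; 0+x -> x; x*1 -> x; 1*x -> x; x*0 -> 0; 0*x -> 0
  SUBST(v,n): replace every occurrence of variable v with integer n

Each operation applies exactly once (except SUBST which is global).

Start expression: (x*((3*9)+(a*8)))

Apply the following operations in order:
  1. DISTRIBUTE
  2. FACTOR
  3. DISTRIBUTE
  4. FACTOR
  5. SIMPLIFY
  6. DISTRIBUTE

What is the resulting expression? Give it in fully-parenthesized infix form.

Answer: ((x*27)+(x*(a*8)))

Derivation:
Start: (x*((3*9)+(a*8)))
Apply DISTRIBUTE at root (target: (x*((3*9)+(a*8)))): (x*((3*9)+(a*8))) -> ((x*(3*9))+(x*(a*8)))
Apply FACTOR at root (target: ((x*(3*9))+(x*(a*8)))): ((x*(3*9))+(x*(a*8))) -> (x*((3*9)+(a*8)))
Apply DISTRIBUTE at root (target: (x*((3*9)+(a*8)))): (x*((3*9)+(a*8))) -> ((x*(3*9))+(x*(a*8)))
Apply FACTOR at root (target: ((x*(3*9))+(x*(a*8)))): ((x*(3*9))+(x*(a*8))) -> (x*((3*9)+(a*8)))
Apply SIMPLIFY at RL (target: (3*9)): (x*((3*9)+(a*8))) -> (x*(27+(a*8)))
Apply DISTRIBUTE at root (target: (x*(27+(a*8)))): (x*(27+(a*8))) -> ((x*27)+(x*(a*8)))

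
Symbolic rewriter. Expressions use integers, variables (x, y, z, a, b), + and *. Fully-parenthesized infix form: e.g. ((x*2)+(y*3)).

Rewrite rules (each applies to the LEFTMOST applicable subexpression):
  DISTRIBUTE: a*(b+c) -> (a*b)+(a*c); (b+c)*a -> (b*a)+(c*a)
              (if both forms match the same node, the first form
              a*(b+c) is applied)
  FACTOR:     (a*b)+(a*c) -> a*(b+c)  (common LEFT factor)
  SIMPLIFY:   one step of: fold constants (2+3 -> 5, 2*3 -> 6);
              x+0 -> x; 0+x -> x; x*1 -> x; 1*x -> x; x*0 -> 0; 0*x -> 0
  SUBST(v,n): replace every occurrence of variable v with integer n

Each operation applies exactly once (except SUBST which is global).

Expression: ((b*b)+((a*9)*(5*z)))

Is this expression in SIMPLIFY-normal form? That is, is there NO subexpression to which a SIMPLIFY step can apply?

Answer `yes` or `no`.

Answer: yes

Derivation:
Expression: ((b*b)+((a*9)*(5*z)))
Scanning for simplifiable subexpressions (pre-order)...
  at root: ((b*b)+((a*9)*(5*z))) (not simplifiable)
  at L: (b*b) (not simplifiable)
  at R: ((a*9)*(5*z)) (not simplifiable)
  at RL: (a*9) (not simplifiable)
  at RR: (5*z) (not simplifiable)
Result: no simplifiable subexpression found -> normal form.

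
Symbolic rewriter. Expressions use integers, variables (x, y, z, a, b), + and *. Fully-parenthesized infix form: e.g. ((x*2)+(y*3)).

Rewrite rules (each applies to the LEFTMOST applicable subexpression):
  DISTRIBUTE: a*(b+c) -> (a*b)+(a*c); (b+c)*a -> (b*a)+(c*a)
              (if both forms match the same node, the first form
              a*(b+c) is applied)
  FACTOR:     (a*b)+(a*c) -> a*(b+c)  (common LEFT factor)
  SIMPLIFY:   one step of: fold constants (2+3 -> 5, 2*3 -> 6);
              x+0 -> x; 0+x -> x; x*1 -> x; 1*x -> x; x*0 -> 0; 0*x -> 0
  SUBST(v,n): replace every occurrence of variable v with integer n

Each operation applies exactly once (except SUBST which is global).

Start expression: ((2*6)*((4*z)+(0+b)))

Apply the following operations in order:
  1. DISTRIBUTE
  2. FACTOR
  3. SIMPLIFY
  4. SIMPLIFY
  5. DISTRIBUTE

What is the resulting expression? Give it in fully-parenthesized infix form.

Start: ((2*6)*((4*z)+(0+b)))
Apply DISTRIBUTE at root (target: ((2*6)*((4*z)+(0+b)))): ((2*6)*((4*z)+(0+b))) -> (((2*6)*(4*z))+((2*6)*(0+b)))
Apply FACTOR at root (target: (((2*6)*(4*z))+((2*6)*(0+b)))): (((2*6)*(4*z))+((2*6)*(0+b))) -> ((2*6)*((4*z)+(0+b)))
Apply SIMPLIFY at L (target: (2*6)): ((2*6)*((4*z)+(0+b))) -> (12*((4*z)+(0+b)))
Apply SIMPLIFY at RR (target: (0+b)): (12*((4*z)+(0+b))) -> (12*((4*z)+b))
Apply DISTRIBUTE at root (target: (12*((4*z)+b))): (12*((4*z)+b)) -> ((12*(4*z))+(12*b))

Answer: ((12*(4*z))+(12*b))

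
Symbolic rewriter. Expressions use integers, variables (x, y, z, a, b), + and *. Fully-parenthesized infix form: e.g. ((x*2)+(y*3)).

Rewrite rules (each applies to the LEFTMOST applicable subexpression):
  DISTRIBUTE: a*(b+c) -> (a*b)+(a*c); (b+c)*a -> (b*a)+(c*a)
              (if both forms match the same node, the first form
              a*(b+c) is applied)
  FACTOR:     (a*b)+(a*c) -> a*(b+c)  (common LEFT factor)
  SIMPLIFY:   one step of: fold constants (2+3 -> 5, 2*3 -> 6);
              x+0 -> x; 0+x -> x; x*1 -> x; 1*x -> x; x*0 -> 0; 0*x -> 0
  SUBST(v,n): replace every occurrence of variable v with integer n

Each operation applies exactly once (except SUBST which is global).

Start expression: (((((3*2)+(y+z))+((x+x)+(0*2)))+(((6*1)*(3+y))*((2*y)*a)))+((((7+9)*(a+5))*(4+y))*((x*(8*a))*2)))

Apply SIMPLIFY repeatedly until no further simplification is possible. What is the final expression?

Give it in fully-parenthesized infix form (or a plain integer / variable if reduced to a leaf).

Answer: ((((6+(y+z))+(x+x))+((6*(3+y))*((2*y)*a)))+(((16*(a+5))*(4+y))*((x*(8*a))*2)))

Derivation:
Start: (((((3*2)+(y+z))+((x+x)+(0*2)))+(((6*1)*(3+y))*((2*y)*a)))+((((7+9)*(a+5))*(4+y))*((x*(8*a))*2)))
Step 1: at LLLL: (3*2) -> 6; overall: (((((3*2)+(y+z))+((x+x)+(0*2)))+(((6*1)*(3+y))*((2*y)*a)))+((((7+9)*(a+5))*(4+y))*((x*(8*a))*2))) -> ((((6+(y+z))+((x+x)+(0*2)))+(((6*1)*(3+y))*((2*y)*a)))+((((7+9)*(a+5))*(4+y))*((x*(8*a))*2)))
Step 2: at LLRR: (0*2) -> 0; overall: ((((6+(y+z))+((x+x)+(0*2)))+(((6*1)*(3+y))*((2*y)*a)))+((((7+9)*(a+5))*(4+y))*((x*(8*a))*2))) -> ((((6+(y+z))+((x+x)+0))+(((6*1)*(3+y))*((2*y)*a)))+((((7+9)*(a+5))*(4+y))*((x*(8*a))*2)))
Step 3: at LLR: ((x+x)+0) -> (x+x); overall: ((((6+(y+z))+((x+x)+0))+(((6*1)*(3+y))*((2*y)*a)))+((((7+9)*(a+5))*(4+y))*((x*(8*a))*2))) -> ((((6+(y+z))+(x+x))+(((6*1)*(3+y))*((2*y)*a)))+((((7+9)*(a+5))*(4+y))*((x*(8*a))*2)))
Step 4: at LRLL: (6*1) -> 6; overall: ((((6+(y+z))+(x+x))+(((6*1)*(3+y))*((2*y)*a)))+((((7+9)*(a+5))*(4+y))*((x*(8*a))*2))) -> ((((6+(y+z))+(x+x))+((6*(3+y))*((2*y)*a)))+((((7+9)*(a+5))*(4+y))*((x*(8*a))*2)))
Step 5: at RLLL: (7+9) -> 16; overall: ((((6+(y+z))+(x+x))+((6*(3+y))*((2*y)*a)))+((((7+9)*(a+5))*(4+y))*((x*(8*a))*2))) -> ((((6+(y+z))+(x+x))+((6*(3+y))*((2*y)*a)))+(((16*(a+5))*(4+y))*((x*(8*a))*2)))
Fixed point: ((((6+(y+z))+(x+x))+((6*(3+y))*((2*y)*a)))+(((16*(a+5))*(4+y))*((x*(8*a))*2)))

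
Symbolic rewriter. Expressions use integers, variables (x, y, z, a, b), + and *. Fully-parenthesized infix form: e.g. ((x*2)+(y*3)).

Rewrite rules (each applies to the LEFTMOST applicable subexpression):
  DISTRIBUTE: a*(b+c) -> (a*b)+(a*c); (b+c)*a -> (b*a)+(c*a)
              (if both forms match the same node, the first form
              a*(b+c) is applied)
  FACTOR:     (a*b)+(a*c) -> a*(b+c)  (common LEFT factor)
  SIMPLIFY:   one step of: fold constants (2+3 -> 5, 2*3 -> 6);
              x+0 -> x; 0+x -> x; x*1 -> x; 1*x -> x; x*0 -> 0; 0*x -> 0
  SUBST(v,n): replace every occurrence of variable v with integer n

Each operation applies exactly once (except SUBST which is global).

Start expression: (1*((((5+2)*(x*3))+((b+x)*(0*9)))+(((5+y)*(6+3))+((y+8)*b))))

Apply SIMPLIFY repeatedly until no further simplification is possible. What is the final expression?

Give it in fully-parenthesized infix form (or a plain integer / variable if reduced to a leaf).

Answer: ((7*(x*3))+(((5+y)*9)+((y+8)*b)))

Derivation:
Start: (1*((((5+2)*(x*3))+((b+x)*(0*9)))+(((5+y)*(6+3))+((y+8)*b))))
Step 1: at root: (1*((((5+2)*(x*3))+((b+x)*(0*9)))+(((5+y)*(6+3))+((y+8)*b)))) -> ((((5+2)*(x*3))+((b+x)*(0*9)))+(((5+y)*(6+3))+((y+8)*b))); overall: (1*((((5+2)*(x*3))+((b+x)*(0*9)))+(((5+y)*(6+3))+((y+8)*b)))) -> ((((5+2)*(x*3))+((b+x)*(0*9)))+(((5+y)*(6+3))+((y+8)*b)))
Step 2: at LLL: (5+2) -> 7; overall: ((((5+2)*(x*3))+((b+x)*(0*9)))+(((5+y)*(6+3))+((y+8)*b))) -> (((7*(x*3))+((b+x)*(0*9)))+(((5+y)*(6+3))+((y+8)*b)))
Step 3: at LRR: (0*9) -> 0; overall: (((7*(x*3))+((b+x)*(0*9)))+(((5+y)*(6+3))+((y+8)*b))) -> (((7*(x*3))+((b+x)*0))+(((5+y)*(6+3))+((y+8)*b)))
Step 4: at LR: ((b+x)*0) -> 0; overall: (((7*(x*3))+((b+x)*0))+(((5+y)*(6+3))+((y+8)*b))) -> (((7*(x*3))+0)+(((5+y)*(6+3))+((y+8)*b)))
Step 5: at L: ((7*(x*3))+0) -> (7*(x*3)); overall: (((7*(x*3))+0)+(((5+y)*(6+3))+((y+8)*b))) -> ((7*(x*3))+(((5+y)*(6+3))+((y+8)*b)))
Step 6: at RLR: (6+3) -> 9; overall: ((7*(x*3))+(((5+y)*(6+3))+((y+8)*b))) -> ((7*(x*3))+(((5+y)*9)+((y+8)*b)))
Fixed point: ((7*(x*3))+(((5+y)*9)+((y+8)*b)))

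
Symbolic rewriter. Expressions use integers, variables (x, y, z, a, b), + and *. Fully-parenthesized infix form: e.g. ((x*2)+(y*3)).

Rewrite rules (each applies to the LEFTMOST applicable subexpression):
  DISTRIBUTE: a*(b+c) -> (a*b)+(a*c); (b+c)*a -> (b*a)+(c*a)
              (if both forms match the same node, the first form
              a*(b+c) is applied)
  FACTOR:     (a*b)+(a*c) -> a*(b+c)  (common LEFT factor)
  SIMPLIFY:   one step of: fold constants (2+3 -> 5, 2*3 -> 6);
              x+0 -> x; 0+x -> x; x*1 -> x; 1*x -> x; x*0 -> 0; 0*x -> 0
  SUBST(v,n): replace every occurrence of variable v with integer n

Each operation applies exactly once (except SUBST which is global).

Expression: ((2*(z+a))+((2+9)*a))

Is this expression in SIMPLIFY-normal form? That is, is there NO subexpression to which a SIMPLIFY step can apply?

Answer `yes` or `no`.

Answer: no

Derivation:
Expression: ((2*(z+a))+((2+9)*a))
Scanning for simplifiable subexpressions (pre-order)...
  at root: ((2*(z+a))+((2+9)*a)) (not simplifiable)
  at L: (2*(z+a)) (not simplifiable)
  at LR: (z+a) (not simplifiable)
  at R: ((2+9)*a) (not simplifiable)
  at RL: (2+9) (SIMPLIFIABLE)
Found simplifiable subexpr at path RL: (2+9)
One SIMPLIFY step would give: ((2*(z+a))+(11*a))
-> NOT in normal form.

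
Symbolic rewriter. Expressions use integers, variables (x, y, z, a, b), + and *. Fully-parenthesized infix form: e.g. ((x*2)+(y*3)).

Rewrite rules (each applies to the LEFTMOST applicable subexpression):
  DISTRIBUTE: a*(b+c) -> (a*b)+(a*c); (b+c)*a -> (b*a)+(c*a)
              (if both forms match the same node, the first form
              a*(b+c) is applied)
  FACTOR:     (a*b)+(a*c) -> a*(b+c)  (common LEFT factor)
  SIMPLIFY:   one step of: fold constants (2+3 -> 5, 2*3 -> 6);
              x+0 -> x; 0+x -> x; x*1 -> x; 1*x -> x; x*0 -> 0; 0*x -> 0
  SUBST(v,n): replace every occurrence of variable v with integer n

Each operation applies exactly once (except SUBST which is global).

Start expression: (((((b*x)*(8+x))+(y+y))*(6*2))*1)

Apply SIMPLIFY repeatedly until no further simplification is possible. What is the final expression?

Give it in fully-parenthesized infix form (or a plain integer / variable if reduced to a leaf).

Start: (((((b*x)*(8+x))+(y+y))*(6*2))*1)
Step 1: at root: (((((b*x)*(8+x))+(y+y))*(6*2))*1) -> ((((b*x)*(8+x))+(y+y))*(6*2)); overall: (((((b*x)*(8+x))+(y+y))*(6*2))*1) -> ((((b*x)*(8+x))+(y+y))*(6*2))
Step 2: at R: (6*2) -> 12; overall: ((((b*x)*(8+x))+(y+y))*(6*2)) -> ((((b*x)*(8+x))+(y+y))*12)
Fixed point: ((((b*x)*(8+x))+(y+y))*12)

Answer: ((((b*x)*(8+x))+(y+y))*12)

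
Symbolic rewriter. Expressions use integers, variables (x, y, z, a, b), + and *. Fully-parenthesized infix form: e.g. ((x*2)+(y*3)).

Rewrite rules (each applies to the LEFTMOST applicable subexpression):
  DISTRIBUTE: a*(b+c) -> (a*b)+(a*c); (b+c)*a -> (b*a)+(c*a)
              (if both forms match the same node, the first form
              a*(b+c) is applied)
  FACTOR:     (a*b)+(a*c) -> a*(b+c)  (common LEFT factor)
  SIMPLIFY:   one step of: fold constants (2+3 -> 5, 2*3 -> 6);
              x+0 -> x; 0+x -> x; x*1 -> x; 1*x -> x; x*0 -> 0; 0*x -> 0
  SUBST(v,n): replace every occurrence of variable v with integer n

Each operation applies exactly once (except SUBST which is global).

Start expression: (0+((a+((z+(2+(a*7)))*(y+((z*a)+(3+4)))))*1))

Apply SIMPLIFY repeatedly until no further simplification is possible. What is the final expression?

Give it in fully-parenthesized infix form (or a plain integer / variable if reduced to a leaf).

Answer: (a+((z+(2+(a*7)))*(y+((z*a)+7))))

Derivation:
Start: (0+((a+((z+(2+(a*7)))*(y+((z*a)+(3+4)))))*1))
Step 1: at root: (0+((a+((z+(2+(a*7)))*(y+((z*a)+(3+4)))))*1)) -> ((a+((z+(2+(a*7)))*(y+((z*a)+(3+4)))))*1); overall: (0+((a+((z+(2+(a*7)))*(y+((z*a)+(3+4)))))*1)) -> ((a+((z+(2+(a*7)))*(y+((z*a)+(3+4)))))*1)
Step 2: at root: ((a+((z+(2+(a*7)))*(y+((z*a)+(3+4)))))*1) -> (a+((z+(2+(a*7)))*(y+((z*a)+(3+4))))); overall: ((a+((z+(2+(a*7)))*(y+((z*a)+(3+4)))))*1) -> (a+((z+(2+(a*7)))*(y+((z*a)+(3+4)))))
Step 3: at RRRR: (3+4) -> 7; overall: (a+((z+(2+(a*7)))*(y+((z*a)+(3+4))))) -> (a+((z+(2+(a*7)))*(y+((z*a)+7))))
Fixed point: (a+((z+(2+(a*7)))*(y+((z*a)+7))))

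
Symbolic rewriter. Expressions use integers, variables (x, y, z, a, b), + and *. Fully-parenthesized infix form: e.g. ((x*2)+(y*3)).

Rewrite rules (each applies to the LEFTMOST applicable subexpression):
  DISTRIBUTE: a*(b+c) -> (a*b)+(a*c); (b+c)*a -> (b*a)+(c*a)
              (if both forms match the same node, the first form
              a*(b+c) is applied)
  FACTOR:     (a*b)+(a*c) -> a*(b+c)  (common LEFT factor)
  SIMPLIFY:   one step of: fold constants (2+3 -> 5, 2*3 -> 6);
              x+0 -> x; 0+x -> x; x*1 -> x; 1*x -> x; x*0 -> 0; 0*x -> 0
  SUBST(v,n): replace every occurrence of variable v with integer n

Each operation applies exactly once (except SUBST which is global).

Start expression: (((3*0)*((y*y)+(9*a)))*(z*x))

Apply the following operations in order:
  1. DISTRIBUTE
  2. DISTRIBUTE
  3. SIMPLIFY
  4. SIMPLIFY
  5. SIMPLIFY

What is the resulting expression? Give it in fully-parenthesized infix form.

Start: (((3*0)*((y*y)+(9*a)))*(z*x))
Apply DISTRIBUTE at L (target: ((3*0)*((y*y)+(9*a)))): (((3*0)*((y*y)+(9*a)))*(z*x)) -> ((((3*0)*(y*y))+((3*0)*(9*a)))*(z*x))
Apply DISTRIBUTE at root (target: ((((3*0)*(y*y))+((3*0)*(9*a)))*(z*x))): ((((3*0)*(y*y))+((3*0)*(9*a)))*(z*x)) -> ((((3*0)*(y*y))*(z*x))+(((3*0)*(9*a))*(z*x)))
Apply SIMPLIFY at LLL (target: (3*0)): ((((3*0)*(y*y))*(z*x))+(((3*0)*(9*a))*(z*x))) -> (((0*(y*y))*(z*x))+(((3*0)*(9*a))*(z*x)))
Apply SIMPLIFY at LL (target: (0*(y*y))): (((0*(y*y))*(z*x))+(((3*0)*(9*a))*(z*x))) -> ((0*(z*x))+(((3*0)*(9*a))*(z*x)))
Apply SIMPLIFY at L (target: (0*(z*x))): ((0*(z*x))+(((3*0)*(9*a))*(z*x))) -> (0+(((3*0)*(9*a))*(z*x)))

Answer: (0+(((3*0)*(9*a))*(z*x)))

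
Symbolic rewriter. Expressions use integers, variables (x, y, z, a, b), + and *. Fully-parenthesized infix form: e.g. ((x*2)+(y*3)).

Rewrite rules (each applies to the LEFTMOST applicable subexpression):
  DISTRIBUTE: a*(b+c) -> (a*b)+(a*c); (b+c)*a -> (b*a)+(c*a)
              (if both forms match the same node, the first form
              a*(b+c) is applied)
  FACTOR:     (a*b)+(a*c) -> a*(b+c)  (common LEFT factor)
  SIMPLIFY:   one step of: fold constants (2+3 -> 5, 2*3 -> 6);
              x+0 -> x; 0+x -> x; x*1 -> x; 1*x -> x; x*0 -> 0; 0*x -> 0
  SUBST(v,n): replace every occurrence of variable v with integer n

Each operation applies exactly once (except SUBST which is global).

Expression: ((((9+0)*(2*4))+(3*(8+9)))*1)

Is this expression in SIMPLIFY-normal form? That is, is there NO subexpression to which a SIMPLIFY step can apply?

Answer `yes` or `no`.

Answer: no

Derivation:
Expression: ((((9+0)*(2*4))+(3*(8+9)))*1)
Scanning for simplifiable subexpressions (pre-order)...
  at root: ((((9+0)*(2*4))+(3*(8+9)))*1) (SIMPLIFIABLE)
  at L: (((9+0)*(2*4))+(3*(8+9))) (not simplifiable)
  at LL: ((9+0)*(2*4)) (not simplifiable)
  at LLL: (9+0) (SIMPLIFIABLE)
  at LLR: (2*4) (SIMPLIFIABLE)
  at LR: (3*(8+9)) (not simplifiable)
  at LRR: (8+9) (SIMPLIFIABLE)
Found simplifiable subexpr at path root: ((((9+0)*(2*4))+(3*(8+9)))*1)
One SIMPLIFY step would give: (((9+0)*(2*4))+(3*(8+9)))
-> NOT in normal form.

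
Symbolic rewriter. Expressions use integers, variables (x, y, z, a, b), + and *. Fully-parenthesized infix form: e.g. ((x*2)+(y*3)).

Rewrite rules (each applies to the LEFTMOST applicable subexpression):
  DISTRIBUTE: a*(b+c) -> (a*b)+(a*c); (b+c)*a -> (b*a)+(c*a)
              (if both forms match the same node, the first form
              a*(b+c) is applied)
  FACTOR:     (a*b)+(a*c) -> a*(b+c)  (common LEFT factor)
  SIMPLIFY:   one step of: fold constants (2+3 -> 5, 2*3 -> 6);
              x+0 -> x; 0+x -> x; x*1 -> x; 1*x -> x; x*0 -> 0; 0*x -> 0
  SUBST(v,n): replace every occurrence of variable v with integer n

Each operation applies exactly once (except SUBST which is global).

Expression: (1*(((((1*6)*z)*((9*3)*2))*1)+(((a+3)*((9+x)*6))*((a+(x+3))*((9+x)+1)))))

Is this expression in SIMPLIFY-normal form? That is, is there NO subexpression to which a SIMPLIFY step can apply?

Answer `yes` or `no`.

Answer: no

Derivation:
Expression: (1*(((((1*6)*z)*((9*3)*2))*1)+(((a+3)*((9+x)*6))*((a+(x+3))*((9+x)+1)))))
Scanning for simplifiable subexpressions (pre-order)...
  at root: (1*(((((1*6)*z)*((9*3)*2))*1)+(((a+3)*((9+x)*6))*((a+(x+3))*((9+x)+1))))) (SIMPLIFIABLE)
  at R: (((((1*6)*z)*((9*3)*2))*1)+(((a+3)*((9+x)*6))*((a+(x+3))*((9+x)+1)))) (not simplifiable)
  at RL: ((((1*6)*z)*((9*3)*2))*1) (SIMPLIFIABLE)
  at RLL: (((1*6)*z)*((9*3)*2)) (not simplifiable)
  at RLLL: ((1*6)*z) (not simplifiable)
  at RLLLL: (1*6) (SIMPLIFIABLE)
  at RLLR: ((9*3)*2) (not simplifiable)
  at RLLRL: (9*3) (SIMPLIFIABLE)
  at RR: (((a+3)*((9+x)*6))*((a+(x+3))*((9+x)+1))) (not simplifiable)
  at RRL: ((a+3)*((9+x)*6)) (not simplifiable)
  at RRLL: (a+3) (not simplifiable)
  at RRLR: ((9+x)*6) (not simplifiable)
  at RRLRL: (9+x) (not simplifiable)
  at RRR: ((a+(x+3))*((9+x)+1)) (not simplifiable)
  at RRRL: (a+(x+3)) (not simplifiable)
  at RRRLR: (x+3) (not simplifiable)
  at RRRR: ((9+x)+1) (not simplifiable)
  at RRRRL: (9+x) (not simplifiable)
Found simplifiable subexpr at path root: (1*(((((1*6)*z)*((9*3)*2))*1)+(((a+3)*((9+x)*6))*((a+(x+3))*((9+x)+1)))))
One SIMPLIFY step would give: (((((1*6)*z)*((9*3)*2))*1)+(((a+3)*((9+x)*6))*((a+(x+3))*((9+x)+1))))
-> NOT in normal form.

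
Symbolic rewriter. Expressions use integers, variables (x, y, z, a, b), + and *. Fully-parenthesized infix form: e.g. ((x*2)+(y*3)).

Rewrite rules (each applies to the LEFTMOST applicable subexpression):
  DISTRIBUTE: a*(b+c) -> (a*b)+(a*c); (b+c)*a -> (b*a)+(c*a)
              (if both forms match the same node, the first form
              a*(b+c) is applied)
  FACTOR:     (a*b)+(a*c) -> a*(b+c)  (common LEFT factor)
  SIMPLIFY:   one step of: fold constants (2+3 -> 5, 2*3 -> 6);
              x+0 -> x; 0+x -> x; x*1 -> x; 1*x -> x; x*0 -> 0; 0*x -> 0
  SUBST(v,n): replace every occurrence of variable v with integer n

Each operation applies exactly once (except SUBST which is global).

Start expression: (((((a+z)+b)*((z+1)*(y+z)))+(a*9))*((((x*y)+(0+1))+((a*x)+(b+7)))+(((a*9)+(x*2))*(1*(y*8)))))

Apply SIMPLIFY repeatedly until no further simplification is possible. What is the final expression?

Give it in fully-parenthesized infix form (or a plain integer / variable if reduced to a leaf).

Start: (((((a+z)+b)*((z+1)*(y+z)))+(a*9))*((((x*y)+(0+1))+((a*x)+(b+7)))+(((a*9)+(x*2))*(1*(y*8)))))
Step 1: at RLLR: (0+1) -> 1; overall: (((((a+z)+b)*((z+1)*(y+z)))+(a*9))*((((x*y)+(0+1))+((a*x)+(b+7)))+(((a*9)+(x*2))*(1*(y*8))))) -> (((((a+z)+b)*((z+1)*(y+z)))+(a*9))*((((x*y)+1)+((a*x)+(b+7)))+(((a*9)+(x*2))*(1*(y*8)))))
Step 2: at RRR: (1*(y*8)) -> (y*8); overall: (((((a+z)+b)*((z+1)*(y+z)))+(a*9))*((((x*y)+1)+((a*x)+(b+7)))+(((a*9)+(x*2))*(1*(y*8))))) -> (((((a+z)+b)*((z+1)*(y+z)))+(a*9))*((((x*y)+1)+((a*x)+(b+7)))+(((a*9)+(x*2))*(y*8))))
Fixed point: (((((a+z)+b)*((z+1)*(y+z)))+(a*9))*((((x*y)+1)+((a*x)+(b+7)))+(((a*9)+(x*2))*(y*8))))

Answer: (((((a+z)+b)*((z+1)*(y+z)))+(a*9))*((((x*y)+1)+((a*x)+(b+7)))+(((a*9)+(x*2))*(y*8))))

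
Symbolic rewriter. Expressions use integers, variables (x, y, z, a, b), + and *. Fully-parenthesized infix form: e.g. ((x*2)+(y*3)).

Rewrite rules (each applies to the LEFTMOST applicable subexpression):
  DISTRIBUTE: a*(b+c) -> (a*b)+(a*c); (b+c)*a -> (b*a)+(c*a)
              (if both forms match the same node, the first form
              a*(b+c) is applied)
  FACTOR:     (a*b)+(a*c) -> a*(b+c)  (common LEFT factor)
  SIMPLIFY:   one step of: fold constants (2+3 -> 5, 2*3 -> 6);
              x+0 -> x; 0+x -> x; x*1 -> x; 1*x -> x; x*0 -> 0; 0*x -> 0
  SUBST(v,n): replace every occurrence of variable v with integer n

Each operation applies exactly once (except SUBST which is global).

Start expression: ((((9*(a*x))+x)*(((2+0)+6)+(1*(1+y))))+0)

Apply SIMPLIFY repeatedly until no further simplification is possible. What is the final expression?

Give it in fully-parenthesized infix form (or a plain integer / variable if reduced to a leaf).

Answer: (((9*(a*x))+x)*(8+(1+y)))

Derivation:
Start: ((((9*(a*x))+x)*(((2+0)+6)+(1*(1+y))))+0)
Step 1: at root: ((((9*(a*x))+x)*(((2+0)+6)+(1*(1+y))))+0) -> (((9*(a*x))+x)*(((2+0)+6)+(1*(1+y)))); overall: ((((9*(a*x))+x)*(((2+0)+6)+(1*(1+y))))+0) -> (((9*(a*x))+x)*(((2+0)+6)+(1*(1+y))))
Step 2: at RLL: (2+0) -> 2; overall: (((9*(a*x))+x)*(((2+0)+6)+(1*(1+y)))) -> (((9*(a*x))+x)*((2+6)+(1*(1+y))))
Step 3: at RL: (2+6) -> 8; overall: (((9*(a*x))+x)*((2+6)+(1*(1+y)))) -> (((9*(a*x))+x)*(8+(1*(1+y))))
Step 4: at RR: (1*(1+y)) -> (1+y); overall: (((9*(a*x))+x)*(8+(1*(1+y)))) -> (((9*(a*x))+x)*(8+(1+y)))
Fixed point: (((9*(a*x))+x)*(8+(1+y)))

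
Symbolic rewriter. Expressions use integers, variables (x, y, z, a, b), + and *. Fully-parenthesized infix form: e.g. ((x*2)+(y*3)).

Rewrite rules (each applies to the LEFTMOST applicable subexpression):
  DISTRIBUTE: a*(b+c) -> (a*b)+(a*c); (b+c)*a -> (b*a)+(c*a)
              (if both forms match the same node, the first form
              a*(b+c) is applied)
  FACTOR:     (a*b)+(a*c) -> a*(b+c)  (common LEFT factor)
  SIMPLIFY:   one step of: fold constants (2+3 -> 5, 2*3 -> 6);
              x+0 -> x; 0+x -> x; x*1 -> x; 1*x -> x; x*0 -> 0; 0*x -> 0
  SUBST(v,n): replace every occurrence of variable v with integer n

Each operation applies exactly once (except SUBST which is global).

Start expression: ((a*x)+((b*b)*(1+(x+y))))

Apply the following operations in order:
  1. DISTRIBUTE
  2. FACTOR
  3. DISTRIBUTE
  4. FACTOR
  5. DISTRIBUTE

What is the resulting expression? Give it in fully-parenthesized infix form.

Start: ((a*x)+((b*b)*(1+(x+y))))
Apply DISTRIBUTE at R (target: ((b*b)*(1+(x+y)))): ((a*x)+((b*b)*(1+(x+y)))) -> ((a*x)+(((b*b)*1)+((b*b)*(x+y))))
Apply FACTOR at R (target: (((b*b)*1)+((b*b)*(x+y)))): ((a*x)+(((b*b)*1)+((b*b)*(x+y)))) -> ((a*x)+((b*b)*(1+(x+y))))
Apply DISTRIBUTE at R (target: ((b*b)*(1+(x+y)))): ((a*x)+((b*b)*(1+(x+y)))) -> ((a*x)+(((b*b)*1)+((b*b)*(x+y))))
Apply FACTOR at R (target: (((b*b)*1)+((b*b)*(x+y)))): ((a*x)+(((b*b)*1)+((b*b)*(x+y)))) -> ((a*x)+((b*b)*(1+(x+y))))
Apply DISTRIBUTE at R (target: ((b*b)*(1+(x+y)))): ((a*x)+((b*b)*(1+(x+y)))) -> ((a*x)+(((b*b)*1)+((b*b)*(x+y))))

Answer: ((a*x)+(((b*b)*1)+((b*b)*(x+y))))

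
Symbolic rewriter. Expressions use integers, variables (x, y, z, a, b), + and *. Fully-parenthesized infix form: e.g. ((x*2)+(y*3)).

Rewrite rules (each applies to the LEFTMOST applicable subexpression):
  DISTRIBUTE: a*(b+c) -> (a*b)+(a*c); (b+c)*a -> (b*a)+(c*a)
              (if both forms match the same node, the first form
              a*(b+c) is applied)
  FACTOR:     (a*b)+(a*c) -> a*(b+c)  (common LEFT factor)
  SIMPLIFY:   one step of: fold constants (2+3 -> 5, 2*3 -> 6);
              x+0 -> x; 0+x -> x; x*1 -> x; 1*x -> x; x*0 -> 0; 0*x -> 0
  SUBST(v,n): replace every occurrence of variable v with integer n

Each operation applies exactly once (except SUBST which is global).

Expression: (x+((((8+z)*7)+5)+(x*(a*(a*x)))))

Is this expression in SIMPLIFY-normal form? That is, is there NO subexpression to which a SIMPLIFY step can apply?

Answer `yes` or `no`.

Answer: yes

Derivation:
Expression: (x+((((8+z)*7)+5)+(x*(a*(a*x)))))
Scanning for simplifiable subexpressions (pre-order)...
  at root: (x+((((8+z)*7)+5)+(x*(a*(a*x))))) (not simplifiable)
  at R: ((((8+z)*7)+5)+(x*(a*(a*x)))) (not simplifiable)
  at RL: (((8+z)*7)+5) (not simplifiable)
  at RLL: ((8+z)*7) (not simplifiable)
  at RLLL: (8+z) (not simplifiable)
  at RR: (x*(a*(a*x))) (not simplifiable)
  at RRR: (a*(a*x)) (not simplifiable)
  at RRRR: (a*x) (not simplifiable)
Result: no simplifiable subexpression found -> normal form.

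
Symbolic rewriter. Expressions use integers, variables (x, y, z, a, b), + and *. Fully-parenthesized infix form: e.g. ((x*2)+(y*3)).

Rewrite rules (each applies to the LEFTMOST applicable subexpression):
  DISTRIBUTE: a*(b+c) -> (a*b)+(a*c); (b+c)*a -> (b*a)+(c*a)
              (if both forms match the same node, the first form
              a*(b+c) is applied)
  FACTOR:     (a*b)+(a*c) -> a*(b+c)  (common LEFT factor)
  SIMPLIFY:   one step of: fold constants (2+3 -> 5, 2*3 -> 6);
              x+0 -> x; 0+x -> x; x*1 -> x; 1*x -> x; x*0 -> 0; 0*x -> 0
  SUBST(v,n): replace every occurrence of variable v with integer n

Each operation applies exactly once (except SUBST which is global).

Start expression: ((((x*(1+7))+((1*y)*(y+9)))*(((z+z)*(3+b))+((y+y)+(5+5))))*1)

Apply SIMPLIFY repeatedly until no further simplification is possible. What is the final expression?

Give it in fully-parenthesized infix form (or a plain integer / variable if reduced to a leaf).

Start: ((((x*(1+7))+((1*y)*(y+9)))*(((z+z)*(3+b))+((y+y)+(5+5))))*1)
Step 1: at root: ((((x*(1+7))+((1*y)*(y+9)))*(((z+z)*(3+b))+((y+y)+(5+5))))*1) -> (((x*(1+7))+((1*y)*(y+9)))*(((z+z)*(3+b))+((y+y)+(5+5)))); overall: ((((x*(1+7))+((1*y)*(y+9)))*(((z+z)*(3+b))+((y+y)+(5+5))))*1) -> (((x*(1+7))+((1*y)*(y+9)))*(((z+z)*(3+b))+((y+y)+(5+5))))
Step 2: at LLR: (1+7) -> 8; overall: (((x*(1+7))+((1*y)*(y+9)))*(((z+z)*(3+b))+((y+y)+(5+5)))) -> (((x*8)+((1*y)*(y+9)))*(((z+z)*(3+b))+((y+y)+(5+5))))
Step 3: at LRL: (1*y) -> y; overall: (((x*8)+((1*y)*(y+9)))*(((z+z)*(3+b))+((y+y)+(5+5)))) -> (((x*8)+(y*(y+9)))*(((z+z)*(3+b))+((y+y)+(5+5))))
Step 4: at RRR: (5+5) -> 10; overall: (((x*8)+(y*(y+9)))*(((z+z)*(3+b))+((y+y)+(5+5)))) -> (((x*8)+(y*(y+9)))*(((z+z)*(3+b))+((y+y)+10)))
Fixed point: (((x*8)+(y*(y+9)))*(((z+z)*(3+b))+((y+y)+10)))

Answer: (((x*8)+(y*(y+9)))*(((z+z)*(3+b))+((y+y)+10)))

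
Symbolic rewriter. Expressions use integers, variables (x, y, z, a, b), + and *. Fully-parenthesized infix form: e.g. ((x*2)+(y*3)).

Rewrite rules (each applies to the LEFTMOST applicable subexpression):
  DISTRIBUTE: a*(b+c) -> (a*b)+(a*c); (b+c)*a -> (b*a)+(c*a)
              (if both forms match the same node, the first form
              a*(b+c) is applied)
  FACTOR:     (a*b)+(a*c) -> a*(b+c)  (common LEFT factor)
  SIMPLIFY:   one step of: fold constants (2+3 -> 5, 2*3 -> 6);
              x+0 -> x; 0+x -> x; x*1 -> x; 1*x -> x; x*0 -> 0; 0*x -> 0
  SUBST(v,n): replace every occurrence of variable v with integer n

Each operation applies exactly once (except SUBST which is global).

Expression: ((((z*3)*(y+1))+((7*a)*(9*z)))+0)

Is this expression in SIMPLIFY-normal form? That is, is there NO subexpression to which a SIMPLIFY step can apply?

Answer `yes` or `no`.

Answer: no

Derivation:
Expression: ((((z*3)*(y+1))+((7*a)*(9*z)))+0)
Scanning for simplifiable subexpressions (pre-order)...
  at root: ((((z*3)*(y+1))+((7*a)*(9*z)))+0) (SIMPLIFIABLE)
  at L: (((z*3)*(y+1))+((7*a)*(9*z))) (not simplifiable)
  at LL: ((z*3)*(y+1)) (not simplifiable)
  at LLL: (z*3) (not simplifiable)
  at LLR: (y+1) (not simplifiable)
  at LR: ((7*a)*(9*z)) (not simplifiable)
  at LRL: (7*a) (not simplifiable)
  at LRR: (9*z) (not simplifiable)
Found simplifiable subexpr at path root: ((((z*3)*(y+1))+((7*a)*(9*z)))+0)
One SIMPLIFY step would give: (((z*3)*(y+1))+((7*a)*(9*z)))
-> NOT in normal form.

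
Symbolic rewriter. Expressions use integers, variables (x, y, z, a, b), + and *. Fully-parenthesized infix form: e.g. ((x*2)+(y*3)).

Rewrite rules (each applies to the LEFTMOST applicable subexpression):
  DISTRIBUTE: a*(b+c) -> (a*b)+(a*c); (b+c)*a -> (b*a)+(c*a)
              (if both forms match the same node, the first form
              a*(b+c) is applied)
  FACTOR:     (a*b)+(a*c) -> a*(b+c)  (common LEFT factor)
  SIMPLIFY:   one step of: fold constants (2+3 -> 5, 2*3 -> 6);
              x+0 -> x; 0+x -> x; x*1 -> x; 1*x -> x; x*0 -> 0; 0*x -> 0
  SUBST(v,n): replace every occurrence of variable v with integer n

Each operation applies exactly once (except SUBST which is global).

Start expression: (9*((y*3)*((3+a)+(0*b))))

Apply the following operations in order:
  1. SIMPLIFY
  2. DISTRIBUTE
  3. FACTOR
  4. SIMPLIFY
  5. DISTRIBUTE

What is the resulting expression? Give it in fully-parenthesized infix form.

Start: (9*((y*3)*((3+a)+(0*b))))
Apply SIMPLIFY at RRR (target: (0*b)): (9*((y*3)*((3+a)+(0*b)))) -> (9*((y*3)*((3+a)+0)))
Apply DISTRIBUTE at R (target: ((y*3)*((3+a)+0))): (9*((y*3)*((3+a)+0))) -> (9*(((y*3)*(3+a))+((y*3)*0)))
Apply FACTOR at R (target: (((y*3)*(3+a))+((y*3)*0))): (9*(((y*3)*(3+a))+((y*3)*0))) -> (9*((y*3)*((3+a)+0)))
Apply SIMPLIFY at RR (target: ((3+a)+0)): (9*((y*3)*((3+a)+0))) -> (9*((y*3)*(3+a)))
Apply DISTRIBUTE at R (target: ((y*3)*(3+a))): (9*((y*3)*(3+a))) -> (9*(((y*3)*3)+((y*3)*a)))

Answer: (9*(((y*3)*3)+((y*3)*a)))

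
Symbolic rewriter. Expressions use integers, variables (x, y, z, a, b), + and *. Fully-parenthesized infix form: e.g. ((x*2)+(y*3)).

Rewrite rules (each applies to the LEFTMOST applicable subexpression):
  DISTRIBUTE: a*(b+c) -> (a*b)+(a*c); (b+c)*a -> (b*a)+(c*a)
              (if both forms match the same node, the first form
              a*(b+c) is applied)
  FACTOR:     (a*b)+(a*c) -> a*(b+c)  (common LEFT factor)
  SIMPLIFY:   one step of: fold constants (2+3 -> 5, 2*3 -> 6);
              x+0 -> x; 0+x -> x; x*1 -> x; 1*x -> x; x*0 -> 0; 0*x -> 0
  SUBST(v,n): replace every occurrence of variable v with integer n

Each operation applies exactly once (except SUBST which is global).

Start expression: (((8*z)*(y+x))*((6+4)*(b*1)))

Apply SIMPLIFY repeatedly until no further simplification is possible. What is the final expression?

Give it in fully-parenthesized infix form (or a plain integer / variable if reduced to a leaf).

Start: (((8*z)*(y+x))*((6+4)*(b*1)))
Step 1: at RL: (6+4) -> 10; overall: (((8*z)*(y+x))*((6+4)*(b*1))) -> (((8*z)*(y+x))*(10*(b*1)))
Step 2: at RR: (b*1) -> b; overall: (((8*z)*(y+x))*(10*(b*1))) -> (((8*z)*(y+x))*(10*b))
Fixed point: (((8*z)*(y+x))*(10*b))

Answer: (((8*z)*(y+x))*(10*b))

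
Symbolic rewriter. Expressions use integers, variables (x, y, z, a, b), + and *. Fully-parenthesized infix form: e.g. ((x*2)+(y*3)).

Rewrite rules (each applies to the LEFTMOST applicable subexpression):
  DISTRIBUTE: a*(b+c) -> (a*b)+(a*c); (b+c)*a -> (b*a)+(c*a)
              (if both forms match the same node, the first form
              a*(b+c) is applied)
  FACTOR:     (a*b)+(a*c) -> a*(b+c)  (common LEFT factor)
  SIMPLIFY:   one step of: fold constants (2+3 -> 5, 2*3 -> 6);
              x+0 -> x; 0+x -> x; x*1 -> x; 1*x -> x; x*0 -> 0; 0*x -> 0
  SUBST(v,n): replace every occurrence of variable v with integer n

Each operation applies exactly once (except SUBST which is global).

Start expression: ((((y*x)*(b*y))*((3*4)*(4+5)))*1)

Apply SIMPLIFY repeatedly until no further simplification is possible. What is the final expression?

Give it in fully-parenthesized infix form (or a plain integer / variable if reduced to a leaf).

Start: ((((y*x)*(b*y))*((3*4)*(4+5)))*1)
Step 1: at root: ((((y*x)*(b*y))*((3*4)*(4+5)))*1) -> (((y*x)*(b*y))*((3*4)*(4+5))); overall: ((((y*x)*(b*y))*((3*4)*(4+5)))*1) -> (((y*x)*(b*y))*((3*4)*(4+5)))
Step 2: at RL: (3*4) -> 12; overall: (((y*x)*(b*y))*((3*4)*(4+5))) -> (((y*x)*(b*y))*(12*(4+5)))
Step 3: at RR: (4+5) -> 9; overall: (((y*x)*(b*y))*(12*(4+5))) -> (((y*x)*(b*y))*(12*9))
Step 4: at R: (12*9) -> 108; overall: (((y*x)*(b*y))*(12*9)) -> (((y*x)*(b*y))*108)
Fixed point: (((y*x)*(b*y))*108)

Answer: (((y*x)*(b*y))*108)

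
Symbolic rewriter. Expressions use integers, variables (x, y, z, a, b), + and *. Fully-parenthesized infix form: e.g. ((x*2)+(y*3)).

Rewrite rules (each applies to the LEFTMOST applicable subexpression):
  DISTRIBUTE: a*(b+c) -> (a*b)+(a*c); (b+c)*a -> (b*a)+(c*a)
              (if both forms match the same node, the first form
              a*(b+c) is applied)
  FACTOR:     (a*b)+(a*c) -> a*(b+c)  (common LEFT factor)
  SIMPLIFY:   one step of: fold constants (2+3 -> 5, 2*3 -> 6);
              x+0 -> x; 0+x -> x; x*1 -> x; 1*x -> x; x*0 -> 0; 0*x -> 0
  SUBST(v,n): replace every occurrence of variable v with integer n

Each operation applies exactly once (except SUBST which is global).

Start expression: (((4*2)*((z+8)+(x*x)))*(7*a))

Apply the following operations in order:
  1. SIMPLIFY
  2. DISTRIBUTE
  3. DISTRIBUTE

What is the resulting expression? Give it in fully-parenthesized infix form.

Answer: (((8*(z+8))*(7*a))+((8*(x*x))*(7*a)))

Derivation:
Start: (((4*2)*((z+8)+(x*x)))*(7*a))
Apply SIMPLIFY at LL (target: (4*2)): (((4*2)*((z+8)+(x*x)))*(7*a)) -> ((8*((z+8)+(x*x)))*(7*a))
Apply DISTRIBUTE at L (target: (8*((z+8)+(x*x)))): ((8*((z+8)+(x*x)))*(7*a)) -> (((8*(z+8))+(8*(x*x)))*(7*a))
Apply DISTRIBUTE at root (target: (((8*(z+8))+(8*(x*x)))*(7*a))): (((8*(z+8))+(8*(x*x)))*(7*a)) -> (((8*(z+8))*(7*a))+((8*(x*x))*(7*a)))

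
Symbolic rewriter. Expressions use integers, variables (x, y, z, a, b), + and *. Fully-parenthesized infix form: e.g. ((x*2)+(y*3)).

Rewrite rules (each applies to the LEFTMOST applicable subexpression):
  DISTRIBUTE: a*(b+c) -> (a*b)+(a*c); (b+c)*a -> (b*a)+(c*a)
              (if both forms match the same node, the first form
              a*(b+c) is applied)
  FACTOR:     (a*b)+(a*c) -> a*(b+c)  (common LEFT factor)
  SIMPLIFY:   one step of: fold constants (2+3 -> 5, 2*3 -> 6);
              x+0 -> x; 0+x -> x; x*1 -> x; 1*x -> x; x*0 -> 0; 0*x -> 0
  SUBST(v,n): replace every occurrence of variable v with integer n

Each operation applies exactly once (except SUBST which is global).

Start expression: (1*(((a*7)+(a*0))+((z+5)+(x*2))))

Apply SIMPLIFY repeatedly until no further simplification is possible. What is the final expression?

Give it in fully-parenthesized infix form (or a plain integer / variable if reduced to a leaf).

Answer: ((a*7)+((z+5)+(x*2)))

Derivation:
Start: (1*(((a*7)+(a*0))+((z+5)+(x*2))))
Step 1: at root: (1*(((a*7)+(a*0))+((z+5)+(x*2)))) -> (((a*7)+(a*0))+((z+5)+(x*2))); overall: (1*(((a*7)+(a*0))+((z+5)+(x*2)))) -> (((a*7)+(a*0))+((z+5)+(x*2)))
Step 2: at LR: (a*0) -> 0; overall: (((a*7)+(a*0))+((z+5)+(x*2))) -> (((a*7)+0)+((z+5)+(x*2)))
Step 3: at L: ((a*7)+0) -> (a*7); overall: (((a*7)+0)+((z+5)+(x*2))) -> ((a*7)+((z+5)+(x*2)))
Fixed point: ((a*7)+((z+5)+(x*2)))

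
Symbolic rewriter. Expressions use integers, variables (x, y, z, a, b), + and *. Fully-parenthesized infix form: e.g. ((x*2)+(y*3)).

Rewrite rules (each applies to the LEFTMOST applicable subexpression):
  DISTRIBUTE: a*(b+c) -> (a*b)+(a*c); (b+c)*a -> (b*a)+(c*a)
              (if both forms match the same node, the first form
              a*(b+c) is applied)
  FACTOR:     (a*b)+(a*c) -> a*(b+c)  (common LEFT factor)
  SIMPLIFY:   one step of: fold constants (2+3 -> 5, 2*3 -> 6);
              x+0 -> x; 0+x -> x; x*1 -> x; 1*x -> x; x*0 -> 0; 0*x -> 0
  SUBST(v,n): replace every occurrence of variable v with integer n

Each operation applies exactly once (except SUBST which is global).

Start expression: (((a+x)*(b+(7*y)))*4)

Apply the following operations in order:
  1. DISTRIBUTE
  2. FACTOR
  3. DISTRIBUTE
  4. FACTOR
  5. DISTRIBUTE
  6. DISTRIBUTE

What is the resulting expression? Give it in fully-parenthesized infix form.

Answer: ((((a+x)*b)*4)+(((a+x)*(7*y))*4))

Derivation:
Start: (((a+x)*(b+(7*y)))*4)
Apply DISTRIBUTE at L (target: ((a+x)*(b+(7*y)))): (((a+x)*(b+(7*y)))*4) -> ((((a+x)*b)+((a+x)*(7*y)))*4)
Apply FACTOR at L (target: (((a+x)*b)+((a+x)*(7*y)))): ((((a+x)*b)+((a+x)*(7*y)))*4) -> (((a+x)*(b+(7*y)))*4)
Apply DISTRIBUTE at L (target: ((a+x)*(b+(7*y)))): (((a+x)*(b+(7*y)))*4) -> ((((a+x)*b)+((a+x)*(7*y)))*4)
Apply FACTOR at L (target: (((a+x)*b)+((a+x)*(7*y)))): ((((a+x)*b)+((a+x)*(7*y)))*4) -> (((a+x)*(b+(7*y)))*4)
Apply DISTRIBUTE at L (target: ((a+x)*(b+(7*y)))): (((a+x)*(b+(7*y)))*4) -> ((((a+x)*b)+((a+x)*(7*y)))*4)
Apply DISTRIBUTE at root (target: ((((a+x)*b)+((a+x)*(7*y)))*4)): ((((a+x)*b)+((a+x)*(7*y)))*4) -> ((((a+x)*b)*4)+(((a+x)*(7*y))*4))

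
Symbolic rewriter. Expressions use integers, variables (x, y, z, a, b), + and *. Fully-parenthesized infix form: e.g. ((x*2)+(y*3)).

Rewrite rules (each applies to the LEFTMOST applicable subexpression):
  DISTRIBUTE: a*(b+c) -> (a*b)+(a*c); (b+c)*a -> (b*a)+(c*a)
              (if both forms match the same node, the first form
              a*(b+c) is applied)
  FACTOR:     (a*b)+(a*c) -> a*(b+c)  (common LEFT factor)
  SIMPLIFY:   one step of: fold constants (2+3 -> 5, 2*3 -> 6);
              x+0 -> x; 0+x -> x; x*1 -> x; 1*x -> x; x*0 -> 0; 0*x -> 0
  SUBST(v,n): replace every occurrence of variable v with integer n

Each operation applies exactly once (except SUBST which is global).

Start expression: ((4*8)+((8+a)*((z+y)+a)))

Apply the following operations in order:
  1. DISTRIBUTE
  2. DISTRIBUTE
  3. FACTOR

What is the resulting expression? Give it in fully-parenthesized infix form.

Answer: ((4*8)+(((8+a)*(z+y))+((8+a)*a)))

Derivation:
Start: ((4*8)+((8+a)*((z+y)+a)))
Apply DISTRIBUTE at R (target: ((8+a)*((z+y)+a))): ((4*8)+((8+a)*((z+y)+a))) -> ((4*8)+(((8+a)*(z+y))+((8+a)*a)))
Apply DISTRIBUTE at RL (target: ((8+a)*(z+y))): ((4*8)+(((8+a)*(z+y))+((8+a)*a))) -> ((4*8)+((((8+a)*z)+((8+a)*y))+((8+a)*a)))
Apply FACTOR at RL (target: (((8+a)*z)+((8+a)*y))): ((4*8)+((((8+a)*z)+((8+a)*y))+((8+a)*a))) -> ((4*8)+(((8+a)*(z+y))+((8+a)*a)))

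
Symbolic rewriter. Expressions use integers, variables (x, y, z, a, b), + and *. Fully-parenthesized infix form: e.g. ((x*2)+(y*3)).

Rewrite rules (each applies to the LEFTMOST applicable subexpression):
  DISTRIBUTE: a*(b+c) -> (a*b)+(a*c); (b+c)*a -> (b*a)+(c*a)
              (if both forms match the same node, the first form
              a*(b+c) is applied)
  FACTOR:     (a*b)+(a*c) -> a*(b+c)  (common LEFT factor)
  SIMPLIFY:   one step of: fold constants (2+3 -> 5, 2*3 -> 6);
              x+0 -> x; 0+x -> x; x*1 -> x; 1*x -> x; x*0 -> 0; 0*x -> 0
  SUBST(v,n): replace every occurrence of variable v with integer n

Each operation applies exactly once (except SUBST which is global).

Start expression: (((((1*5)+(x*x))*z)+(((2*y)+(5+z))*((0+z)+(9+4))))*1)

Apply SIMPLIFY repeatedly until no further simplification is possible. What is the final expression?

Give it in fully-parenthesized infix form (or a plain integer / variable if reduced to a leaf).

Answer: (((5+(x*x))*z)+(((2*y)+(5+z))*(z+13)))

Derivation:
Start: (((((1*5)+(x*x))*z)+(((2*y)+(5+z))*((0+z)+(9+4))))*1)
Step 1: at root: (((((1*5)+(x*x))*z)+(((2*y)+(5+z))*((0+z)+(9+4))))*1) -> ((((1*5)+(x*x))*z)+(((2*y)+(5+z))*((0+z)+(9+4)))); overall: (((((1*5)+(x*x))*z)+(((2*y)+(5+z))*((0+z)+(9+4))))*1) -> ((((1*5)+(x*x))*z)+(((2*y)+(5+z))*((0+z)+(9+4))))
Step 2: at LLL: (1*5) -> 5; overall: ((((1*5)+(x*x))*z)+(((2*y)+(5+z))*((0+z)+(9+4)))) -> (((5+(x*x))*z)+(((2*y)+(5+z))*((0+z)+(9+4))))
Step 3: at RRL: (0+z) -> z; overall: (((5+(x*x))*z)+(((2*y)+(5+z))*((0+z)+(9+4)))) -> (((5+(x*x))*z)+(((2*y)+(5+z))*(z+(9+4))))
Step 4: at RRR: (9+4) -> 13; overall: (((5+(x*x))*z)+(((2*y)+(5+z))*(z+(9+4)))) -> (((5+(x*x))*z)+(((2*y)+(5+z))*(z+13)))
Fixed point: (((5+(x*x))*z)+(((2*y)+(5+z))*(z+13)))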